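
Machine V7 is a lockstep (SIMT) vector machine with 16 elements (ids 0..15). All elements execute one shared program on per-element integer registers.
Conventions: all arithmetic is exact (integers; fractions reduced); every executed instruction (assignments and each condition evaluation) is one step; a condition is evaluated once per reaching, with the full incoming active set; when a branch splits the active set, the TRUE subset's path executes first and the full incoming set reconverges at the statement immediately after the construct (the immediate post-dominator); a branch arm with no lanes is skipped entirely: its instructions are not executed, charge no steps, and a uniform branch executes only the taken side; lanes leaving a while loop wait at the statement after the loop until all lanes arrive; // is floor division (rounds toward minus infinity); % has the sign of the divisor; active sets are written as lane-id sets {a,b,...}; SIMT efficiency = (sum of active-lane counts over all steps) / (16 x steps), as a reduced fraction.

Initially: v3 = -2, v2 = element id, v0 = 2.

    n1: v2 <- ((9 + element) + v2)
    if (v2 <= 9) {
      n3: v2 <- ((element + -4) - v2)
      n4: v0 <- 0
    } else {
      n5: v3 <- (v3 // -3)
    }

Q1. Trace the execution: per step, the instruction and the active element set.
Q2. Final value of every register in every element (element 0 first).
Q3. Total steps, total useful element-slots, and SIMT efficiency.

step 0: v2 <- ((9 + element) + v2)   {0,1,2,3,4,5,6,7,8,9,10,11,12,13,14,15}
step 1: eval (v2 <= 9)               {0,1,2,3,4,5,6,7,8,9,10,11,12,13,14,15}
step 2: v2 <- ((element + -4) - v2)  {0}
step 3: v0 <- 0                      {0}
step 4: v3 <- (v3 // -3)             {1,2,3,4,5,6,7,8,9,10,11,12,13,14,15}

Answer: 5 steps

v3: -2,0,0,0,0,0,0,0,0,0,0,0,0,0,0,0
v2: -13,11,13,15,17,19,21,23,25,27,29,31,33,35,37,39
v0: 0,2,2,2,2,2,2,2,2,2,2,2,2,2,2,2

steps = 5; useful = 49; efficiency = 49/80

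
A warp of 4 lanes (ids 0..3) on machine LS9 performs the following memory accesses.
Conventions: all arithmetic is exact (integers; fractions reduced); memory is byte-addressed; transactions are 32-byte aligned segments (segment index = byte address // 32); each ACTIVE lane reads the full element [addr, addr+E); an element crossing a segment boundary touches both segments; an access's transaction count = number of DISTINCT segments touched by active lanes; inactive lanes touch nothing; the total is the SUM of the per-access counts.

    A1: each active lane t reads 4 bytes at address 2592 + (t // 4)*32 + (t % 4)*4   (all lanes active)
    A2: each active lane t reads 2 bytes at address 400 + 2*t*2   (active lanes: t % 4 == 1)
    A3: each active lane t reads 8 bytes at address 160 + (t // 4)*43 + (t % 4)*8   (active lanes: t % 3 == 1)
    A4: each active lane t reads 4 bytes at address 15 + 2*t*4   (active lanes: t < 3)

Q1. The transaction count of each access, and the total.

A1: 1 transaction
A2: 1 transaction
A3: 1 transaction
A4: 2 transactions

Answer: 1,1,1,2; total 5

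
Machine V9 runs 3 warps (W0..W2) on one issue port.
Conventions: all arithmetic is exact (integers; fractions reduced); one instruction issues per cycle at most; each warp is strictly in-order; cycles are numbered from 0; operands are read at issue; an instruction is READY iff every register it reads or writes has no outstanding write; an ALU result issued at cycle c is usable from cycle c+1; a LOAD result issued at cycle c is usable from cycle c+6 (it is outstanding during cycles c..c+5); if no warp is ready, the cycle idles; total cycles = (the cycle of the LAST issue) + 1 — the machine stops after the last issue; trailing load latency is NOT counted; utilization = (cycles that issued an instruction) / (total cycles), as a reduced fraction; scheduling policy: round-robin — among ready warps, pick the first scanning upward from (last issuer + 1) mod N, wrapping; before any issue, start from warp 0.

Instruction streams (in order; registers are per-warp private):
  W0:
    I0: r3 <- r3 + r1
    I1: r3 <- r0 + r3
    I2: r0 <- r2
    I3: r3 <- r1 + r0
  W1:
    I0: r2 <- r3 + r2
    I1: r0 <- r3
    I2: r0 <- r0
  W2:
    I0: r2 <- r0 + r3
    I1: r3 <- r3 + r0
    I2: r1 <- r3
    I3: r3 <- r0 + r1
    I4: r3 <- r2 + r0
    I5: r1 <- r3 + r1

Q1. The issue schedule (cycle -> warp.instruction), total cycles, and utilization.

cycle 0: W0.I0
cycle 1: W1.I0
cycle 2: W2.I0
cycle 3: W0.I1
cycle 4: W1.I1
cycle 5: W2.I1
cycle 6: W0.I2
cycle 7: W1.I2
cycle 8: W2.I2
cycle 9: W0.I3
cycle 10: W2.I3
cycle 11: W2.I4
cycle 12: W2.I5

Answer: 13 cycles, utilization 1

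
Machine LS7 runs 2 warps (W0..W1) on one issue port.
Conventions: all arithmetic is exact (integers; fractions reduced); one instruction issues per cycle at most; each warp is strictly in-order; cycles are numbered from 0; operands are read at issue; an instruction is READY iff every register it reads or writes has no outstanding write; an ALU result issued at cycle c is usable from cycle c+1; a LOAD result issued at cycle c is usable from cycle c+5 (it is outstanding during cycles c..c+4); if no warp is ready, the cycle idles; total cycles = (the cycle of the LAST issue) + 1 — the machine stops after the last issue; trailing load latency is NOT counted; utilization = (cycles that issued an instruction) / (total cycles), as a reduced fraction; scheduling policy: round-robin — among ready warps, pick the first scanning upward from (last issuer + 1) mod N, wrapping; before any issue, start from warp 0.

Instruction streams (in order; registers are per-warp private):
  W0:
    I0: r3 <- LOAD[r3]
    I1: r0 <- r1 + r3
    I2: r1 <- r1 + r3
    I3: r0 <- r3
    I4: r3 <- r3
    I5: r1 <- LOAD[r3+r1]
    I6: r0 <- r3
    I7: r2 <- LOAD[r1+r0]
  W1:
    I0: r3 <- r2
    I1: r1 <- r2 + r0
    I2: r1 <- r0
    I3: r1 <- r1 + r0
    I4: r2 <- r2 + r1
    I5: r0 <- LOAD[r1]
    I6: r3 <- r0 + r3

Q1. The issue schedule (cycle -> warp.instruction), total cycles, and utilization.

cycle 0: W0.I0
cycle 1: W1.I0
cycle 2: W1.I1
cycle 3: W1.I2
cycle 4: W1.I3
cycle 5: W0.I1
cycle 6: W1.I4
cycle 7: W0.I2
cycle 8: W1.I5
cycle 9: W0.I3
cycle 10: W0.I4
cycle 11: W0.I5
cycle 12: W0.I6
cycle 13: W1.I6
cycle 14: idle
cycle 15: idle
cycle 16: W0.I7

Answer: 17 cycles, utilization 15/17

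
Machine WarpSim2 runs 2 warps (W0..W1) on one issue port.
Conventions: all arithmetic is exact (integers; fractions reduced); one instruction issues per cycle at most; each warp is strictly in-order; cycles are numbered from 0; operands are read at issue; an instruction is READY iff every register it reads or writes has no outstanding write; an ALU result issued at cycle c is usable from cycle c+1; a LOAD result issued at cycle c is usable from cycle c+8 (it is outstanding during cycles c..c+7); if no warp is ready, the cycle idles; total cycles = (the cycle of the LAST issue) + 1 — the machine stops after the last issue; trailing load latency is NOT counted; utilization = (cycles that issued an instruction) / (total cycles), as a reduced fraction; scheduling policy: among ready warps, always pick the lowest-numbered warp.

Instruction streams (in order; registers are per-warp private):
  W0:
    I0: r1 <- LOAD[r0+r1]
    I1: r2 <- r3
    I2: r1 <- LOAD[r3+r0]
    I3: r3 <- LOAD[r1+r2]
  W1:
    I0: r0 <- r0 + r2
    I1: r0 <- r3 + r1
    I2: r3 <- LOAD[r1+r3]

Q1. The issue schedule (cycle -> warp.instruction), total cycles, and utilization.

cycle 0: W0.I0
cycle 1: W0.I1
cycle 2: W1.I0
cycle 3: W1.I1
cycle 4: W1.I2
cycle 5: idle
cycle 6: idle
cycle 7: idle
cycle 8: W0.I2
cycle 9: idle
cycle 10: idle
cycle 11: idle
cycle 12: idle
cycle 13: idle
cycle 14: idle
cycle 15: idle
cycle 16: W0.I3

Answer: 17 cycles, utilization 7/17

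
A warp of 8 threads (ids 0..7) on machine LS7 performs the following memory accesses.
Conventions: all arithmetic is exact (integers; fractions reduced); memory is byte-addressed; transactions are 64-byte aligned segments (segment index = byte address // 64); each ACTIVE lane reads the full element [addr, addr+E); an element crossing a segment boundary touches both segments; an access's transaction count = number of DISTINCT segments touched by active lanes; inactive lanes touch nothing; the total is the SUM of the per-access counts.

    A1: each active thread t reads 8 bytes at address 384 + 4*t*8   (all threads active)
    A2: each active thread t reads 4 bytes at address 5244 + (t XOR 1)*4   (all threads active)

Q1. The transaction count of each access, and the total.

A1: 4 transactions
A2: 2 transactions

Answer: 4,2; total 6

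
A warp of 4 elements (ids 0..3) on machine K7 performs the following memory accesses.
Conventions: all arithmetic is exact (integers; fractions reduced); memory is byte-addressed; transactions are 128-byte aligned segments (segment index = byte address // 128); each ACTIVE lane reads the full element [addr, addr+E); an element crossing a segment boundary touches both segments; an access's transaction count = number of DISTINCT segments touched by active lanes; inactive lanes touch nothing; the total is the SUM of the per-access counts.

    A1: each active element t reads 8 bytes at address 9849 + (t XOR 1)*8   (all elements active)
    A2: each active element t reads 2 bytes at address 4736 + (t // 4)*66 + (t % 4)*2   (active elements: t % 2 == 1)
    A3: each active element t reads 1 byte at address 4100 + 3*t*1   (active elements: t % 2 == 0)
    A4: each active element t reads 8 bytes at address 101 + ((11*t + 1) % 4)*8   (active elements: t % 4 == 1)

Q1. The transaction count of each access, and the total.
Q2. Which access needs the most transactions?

A1: 2 transactions
A2: 1 transaction
A3: 1 transaction
A4: 1 transaction

Answer: 2,1,1,1; total 5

Answer: A1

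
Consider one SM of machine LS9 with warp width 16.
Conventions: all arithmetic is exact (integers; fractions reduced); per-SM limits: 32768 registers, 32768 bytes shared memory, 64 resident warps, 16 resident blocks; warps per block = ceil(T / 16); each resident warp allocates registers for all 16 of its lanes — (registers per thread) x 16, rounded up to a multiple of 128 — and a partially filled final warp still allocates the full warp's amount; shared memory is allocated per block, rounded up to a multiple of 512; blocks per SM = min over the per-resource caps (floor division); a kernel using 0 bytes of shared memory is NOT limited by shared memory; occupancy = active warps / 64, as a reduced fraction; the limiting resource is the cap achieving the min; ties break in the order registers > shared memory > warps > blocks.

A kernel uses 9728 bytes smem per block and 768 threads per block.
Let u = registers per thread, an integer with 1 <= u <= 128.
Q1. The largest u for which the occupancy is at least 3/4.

Answer: u = 40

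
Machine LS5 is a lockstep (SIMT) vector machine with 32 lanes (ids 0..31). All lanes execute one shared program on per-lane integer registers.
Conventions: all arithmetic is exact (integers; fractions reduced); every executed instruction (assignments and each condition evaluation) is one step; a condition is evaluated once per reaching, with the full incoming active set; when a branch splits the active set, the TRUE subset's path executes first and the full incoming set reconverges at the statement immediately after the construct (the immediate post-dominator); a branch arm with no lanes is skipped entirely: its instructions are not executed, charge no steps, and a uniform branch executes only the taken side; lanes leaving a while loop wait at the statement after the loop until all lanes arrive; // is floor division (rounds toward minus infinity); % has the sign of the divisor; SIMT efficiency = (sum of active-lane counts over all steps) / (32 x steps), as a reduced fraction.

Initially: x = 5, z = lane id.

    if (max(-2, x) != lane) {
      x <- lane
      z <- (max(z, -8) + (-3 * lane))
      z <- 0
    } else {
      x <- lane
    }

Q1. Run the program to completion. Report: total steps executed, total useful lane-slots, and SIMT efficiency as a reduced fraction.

Answer: 5 steps, 126 useful, 63/80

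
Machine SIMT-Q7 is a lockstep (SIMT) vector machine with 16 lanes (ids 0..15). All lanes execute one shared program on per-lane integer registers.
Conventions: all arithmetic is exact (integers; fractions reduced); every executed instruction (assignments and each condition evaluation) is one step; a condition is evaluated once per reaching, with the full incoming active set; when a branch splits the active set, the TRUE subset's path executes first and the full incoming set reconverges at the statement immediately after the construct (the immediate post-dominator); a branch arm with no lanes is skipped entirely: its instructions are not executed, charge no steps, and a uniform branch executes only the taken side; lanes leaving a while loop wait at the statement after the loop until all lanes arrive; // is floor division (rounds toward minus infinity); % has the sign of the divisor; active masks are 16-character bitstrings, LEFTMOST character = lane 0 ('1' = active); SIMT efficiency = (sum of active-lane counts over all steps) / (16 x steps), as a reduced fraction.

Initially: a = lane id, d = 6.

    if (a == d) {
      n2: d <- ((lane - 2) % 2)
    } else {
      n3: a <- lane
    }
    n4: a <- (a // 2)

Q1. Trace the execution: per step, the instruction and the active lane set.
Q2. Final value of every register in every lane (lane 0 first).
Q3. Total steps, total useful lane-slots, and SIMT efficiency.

step 0: eval (a == d)                1111111111111111
step 1: d <- ((lane - 2) % 2)        0000001000000000
step 2: a <- lane                    1111110111111111
step 3: a <- (a // 2)                1111111111111111

Answer: 4 steps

a: 0,0,1,1,2,2,3,3,4,4,5,5,6,6,7,7
d: 6,6,6,6,6,6,0,6,6,6,6,6,6,6,6,6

steps = 4; useful = 48; efficiency = 48/64 = 3/4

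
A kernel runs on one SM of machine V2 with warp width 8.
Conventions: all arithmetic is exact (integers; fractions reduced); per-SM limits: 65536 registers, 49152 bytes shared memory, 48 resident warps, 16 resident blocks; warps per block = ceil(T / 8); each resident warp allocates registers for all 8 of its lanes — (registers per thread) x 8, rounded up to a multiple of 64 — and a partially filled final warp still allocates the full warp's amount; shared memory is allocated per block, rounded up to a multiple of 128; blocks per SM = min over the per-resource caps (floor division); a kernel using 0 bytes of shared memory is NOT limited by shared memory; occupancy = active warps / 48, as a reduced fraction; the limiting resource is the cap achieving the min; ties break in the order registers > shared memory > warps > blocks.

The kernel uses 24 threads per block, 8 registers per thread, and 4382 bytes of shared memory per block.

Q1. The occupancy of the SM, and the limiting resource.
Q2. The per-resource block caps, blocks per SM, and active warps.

Answer: occupancy 5/8, limited by shared memory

registers: 341 blocks
shared memory: 10 blocks
warps: 16 blocks
blocks: 16 blocks

Answer: 10 blocks, 30 active warps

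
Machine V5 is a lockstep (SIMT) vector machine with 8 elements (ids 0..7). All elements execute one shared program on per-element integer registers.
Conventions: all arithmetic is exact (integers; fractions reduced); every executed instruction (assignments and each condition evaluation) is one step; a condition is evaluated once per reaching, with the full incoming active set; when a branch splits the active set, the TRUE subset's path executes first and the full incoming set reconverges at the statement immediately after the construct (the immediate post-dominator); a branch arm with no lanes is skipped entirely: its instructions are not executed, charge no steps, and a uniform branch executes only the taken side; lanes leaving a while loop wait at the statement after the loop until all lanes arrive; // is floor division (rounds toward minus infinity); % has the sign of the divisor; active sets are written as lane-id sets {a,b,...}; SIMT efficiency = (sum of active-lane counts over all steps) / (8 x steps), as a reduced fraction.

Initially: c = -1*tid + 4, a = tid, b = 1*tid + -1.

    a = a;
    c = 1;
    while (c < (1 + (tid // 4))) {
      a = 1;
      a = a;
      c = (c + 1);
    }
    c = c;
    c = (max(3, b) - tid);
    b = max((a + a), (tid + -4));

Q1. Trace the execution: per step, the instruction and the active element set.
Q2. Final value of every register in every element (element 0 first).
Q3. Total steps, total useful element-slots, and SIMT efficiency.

step 0: a <- a                       {0,1,2,3,4,5,6,7}
step 1: c <- 1                       {0,1,2,3,4,5,6,7}
step 2: eval (c < (1 + (tid // 4)))  {0,1,2,3,4,5,6,7}
step 3: a <- 1                       {4,5,6,7}
step 4: a <- a                       {4,5,6,7}
step 5: c <- (c + 1)                 {4,5,6,7}
step 6: eval (c < (1 + (tid // 4)))  {4,5,6,7}
step 7: c <- c                       {0,1,2,3,4,5,6,7}
step 8: c <- (max(3, b) - tid)       {0,1,2,3,4,5,6,7}
step 9: b <- max((a + a), (tid + -4)) {0,1,2,3,4,5,6,7}

Answer: 10 steps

c: 3,2,1,0,-1,-1,-1,-1
a: 0,1,2,3,1,1,1,1
b: 0,2,4,6,2,2,2,3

steps = 10; useful = 64; efficiency = 64/80 = 4/5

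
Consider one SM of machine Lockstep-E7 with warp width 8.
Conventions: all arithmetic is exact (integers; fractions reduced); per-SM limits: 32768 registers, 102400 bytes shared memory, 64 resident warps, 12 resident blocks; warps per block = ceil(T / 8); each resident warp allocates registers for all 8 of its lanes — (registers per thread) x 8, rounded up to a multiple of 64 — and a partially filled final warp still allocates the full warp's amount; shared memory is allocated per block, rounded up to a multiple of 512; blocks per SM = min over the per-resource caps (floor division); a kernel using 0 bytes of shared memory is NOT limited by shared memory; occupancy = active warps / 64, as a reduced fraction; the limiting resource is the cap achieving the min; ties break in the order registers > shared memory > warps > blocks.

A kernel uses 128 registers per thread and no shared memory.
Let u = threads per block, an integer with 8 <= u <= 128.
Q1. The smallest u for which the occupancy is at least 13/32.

Answer: u = 17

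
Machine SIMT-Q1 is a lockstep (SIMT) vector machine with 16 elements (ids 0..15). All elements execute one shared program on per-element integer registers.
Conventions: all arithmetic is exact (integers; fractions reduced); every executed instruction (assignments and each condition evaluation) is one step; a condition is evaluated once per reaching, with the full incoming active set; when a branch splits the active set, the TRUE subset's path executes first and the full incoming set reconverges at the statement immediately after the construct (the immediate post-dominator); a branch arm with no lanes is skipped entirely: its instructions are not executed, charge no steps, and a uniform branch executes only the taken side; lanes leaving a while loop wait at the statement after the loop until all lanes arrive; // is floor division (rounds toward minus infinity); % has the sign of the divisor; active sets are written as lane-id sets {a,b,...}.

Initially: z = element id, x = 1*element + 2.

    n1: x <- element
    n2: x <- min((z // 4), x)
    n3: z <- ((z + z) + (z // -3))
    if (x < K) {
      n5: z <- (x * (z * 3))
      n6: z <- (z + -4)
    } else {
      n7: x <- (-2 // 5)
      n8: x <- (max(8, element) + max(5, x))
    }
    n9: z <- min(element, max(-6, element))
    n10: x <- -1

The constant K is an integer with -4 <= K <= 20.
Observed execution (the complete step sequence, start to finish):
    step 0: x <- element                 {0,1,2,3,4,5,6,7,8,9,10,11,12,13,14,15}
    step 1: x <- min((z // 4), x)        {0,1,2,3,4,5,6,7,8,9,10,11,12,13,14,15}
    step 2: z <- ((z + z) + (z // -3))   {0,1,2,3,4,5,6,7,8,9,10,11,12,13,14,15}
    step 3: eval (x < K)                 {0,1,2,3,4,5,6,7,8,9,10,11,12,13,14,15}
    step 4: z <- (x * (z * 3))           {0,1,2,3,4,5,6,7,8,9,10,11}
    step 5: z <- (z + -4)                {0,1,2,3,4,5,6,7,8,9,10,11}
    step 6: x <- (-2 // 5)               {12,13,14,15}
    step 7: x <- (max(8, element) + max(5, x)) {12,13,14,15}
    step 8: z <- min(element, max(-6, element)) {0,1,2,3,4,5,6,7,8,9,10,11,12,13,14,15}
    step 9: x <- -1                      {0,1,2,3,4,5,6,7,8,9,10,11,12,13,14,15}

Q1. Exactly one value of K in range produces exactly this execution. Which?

Answer: K = 3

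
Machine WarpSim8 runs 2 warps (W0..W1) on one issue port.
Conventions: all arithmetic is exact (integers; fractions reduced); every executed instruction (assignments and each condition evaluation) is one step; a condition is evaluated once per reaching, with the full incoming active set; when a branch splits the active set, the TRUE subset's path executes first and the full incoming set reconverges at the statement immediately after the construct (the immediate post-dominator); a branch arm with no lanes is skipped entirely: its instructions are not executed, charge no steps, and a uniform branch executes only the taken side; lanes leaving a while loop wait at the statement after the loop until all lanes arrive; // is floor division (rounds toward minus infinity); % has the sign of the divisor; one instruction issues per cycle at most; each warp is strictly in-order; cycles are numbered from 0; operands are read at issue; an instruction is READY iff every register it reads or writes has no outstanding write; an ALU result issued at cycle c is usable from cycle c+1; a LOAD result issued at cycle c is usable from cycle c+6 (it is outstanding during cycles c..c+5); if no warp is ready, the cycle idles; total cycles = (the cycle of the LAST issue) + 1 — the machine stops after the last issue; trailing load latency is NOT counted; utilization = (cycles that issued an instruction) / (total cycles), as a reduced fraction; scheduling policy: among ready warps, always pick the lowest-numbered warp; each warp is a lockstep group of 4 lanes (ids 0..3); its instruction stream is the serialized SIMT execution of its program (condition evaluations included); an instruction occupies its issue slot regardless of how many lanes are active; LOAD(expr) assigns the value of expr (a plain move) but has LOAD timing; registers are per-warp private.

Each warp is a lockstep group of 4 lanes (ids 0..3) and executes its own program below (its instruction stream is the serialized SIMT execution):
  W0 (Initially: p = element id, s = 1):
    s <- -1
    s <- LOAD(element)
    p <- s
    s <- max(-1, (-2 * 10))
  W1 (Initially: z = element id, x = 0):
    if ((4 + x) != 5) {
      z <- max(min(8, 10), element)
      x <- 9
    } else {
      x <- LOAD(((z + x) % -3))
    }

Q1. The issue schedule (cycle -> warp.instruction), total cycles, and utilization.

cycle 0: W0.I0
cycle 1: W0.I1
cycle 2: W1.I0
cycle 3: W1.I1
cycle 4: W1.I2
cycle 5: idle
cycle 6: idle
cycle 7: W0.I2
cycle 8: W0.I3

Answer: 9 cycles, utilization 7/9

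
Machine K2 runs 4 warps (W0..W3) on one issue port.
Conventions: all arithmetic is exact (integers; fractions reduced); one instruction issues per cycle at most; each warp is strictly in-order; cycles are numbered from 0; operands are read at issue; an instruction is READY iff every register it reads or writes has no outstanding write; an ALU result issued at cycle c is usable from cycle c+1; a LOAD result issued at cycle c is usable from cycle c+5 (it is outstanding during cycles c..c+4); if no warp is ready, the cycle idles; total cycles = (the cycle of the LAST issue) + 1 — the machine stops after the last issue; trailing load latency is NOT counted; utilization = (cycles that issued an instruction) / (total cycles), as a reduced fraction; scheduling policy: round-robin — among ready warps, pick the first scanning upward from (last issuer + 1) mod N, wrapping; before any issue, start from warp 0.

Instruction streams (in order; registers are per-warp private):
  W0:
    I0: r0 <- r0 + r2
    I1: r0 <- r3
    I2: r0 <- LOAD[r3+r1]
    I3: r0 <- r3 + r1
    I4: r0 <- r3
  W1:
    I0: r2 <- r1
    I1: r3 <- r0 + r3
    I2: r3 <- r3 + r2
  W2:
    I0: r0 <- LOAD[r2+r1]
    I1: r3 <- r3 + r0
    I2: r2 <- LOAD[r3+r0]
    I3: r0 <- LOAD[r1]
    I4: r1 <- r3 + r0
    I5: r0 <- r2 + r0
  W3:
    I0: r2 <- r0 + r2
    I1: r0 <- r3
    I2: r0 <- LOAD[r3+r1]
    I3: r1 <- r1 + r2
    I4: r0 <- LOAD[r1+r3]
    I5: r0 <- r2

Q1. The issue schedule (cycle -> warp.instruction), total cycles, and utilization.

cycle 0: W0.I0
cycle 1: W1.I0
cycle 2: W2.I0
cycle 3: W3.I0
cycle 4: W0.I1
cycle 5: W1.I1
cycle 6: W3.I1
cycle 7: W0.I2
cycle 8: W1.I2
cycle 9: W2.I1
cycle 10: W3.I2
cycle 11: W2.I2
cycle 12: W3.I3
cycle 13: W0.I3
cycle 14: W2.I3
cycle 15: W3.I4
cycle 16: W0.I4
cycle 17: idle
cycle 18: idle
cycle 19: W2.I4
cycle 20: W3.I5
cycle 21: W2.I5

Answer: 22 cycles, utilization 10/11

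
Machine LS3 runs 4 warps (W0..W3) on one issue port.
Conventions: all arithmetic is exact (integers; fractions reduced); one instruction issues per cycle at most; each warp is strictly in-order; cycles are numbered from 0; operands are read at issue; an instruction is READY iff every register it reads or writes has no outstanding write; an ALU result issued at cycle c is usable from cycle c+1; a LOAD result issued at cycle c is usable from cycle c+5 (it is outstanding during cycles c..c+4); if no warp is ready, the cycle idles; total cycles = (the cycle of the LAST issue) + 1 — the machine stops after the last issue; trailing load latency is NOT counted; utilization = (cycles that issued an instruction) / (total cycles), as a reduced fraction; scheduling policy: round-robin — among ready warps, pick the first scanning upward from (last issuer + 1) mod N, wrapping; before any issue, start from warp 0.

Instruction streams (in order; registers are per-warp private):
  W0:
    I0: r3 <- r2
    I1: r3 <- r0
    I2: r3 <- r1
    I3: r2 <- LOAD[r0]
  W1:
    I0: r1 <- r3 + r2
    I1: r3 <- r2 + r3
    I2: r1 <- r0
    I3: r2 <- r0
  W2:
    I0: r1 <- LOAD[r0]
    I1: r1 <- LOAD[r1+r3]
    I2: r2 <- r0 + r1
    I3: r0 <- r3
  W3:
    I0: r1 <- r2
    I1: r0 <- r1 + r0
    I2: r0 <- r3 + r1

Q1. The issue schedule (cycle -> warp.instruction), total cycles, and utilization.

cycle 0: W0.I0
cycle 1: W1.I0
cycle 2: W2.I0
cycle 3: W3.I0
cycle 4: W0.I1
cycle 5: W1.I1
cycle 6: W3.I1
cycle 7: W0.I2
cycle 8: W1.I2
cycle 9: W2.I1
cycle 10: W3.I2
cycle 11: W0.I3
cycle 12: W1.I3
cycle 13: idle
cycle 14: W2.I2
cycle 15: W2.I3

Answer: 16 cycles, utilization 15/16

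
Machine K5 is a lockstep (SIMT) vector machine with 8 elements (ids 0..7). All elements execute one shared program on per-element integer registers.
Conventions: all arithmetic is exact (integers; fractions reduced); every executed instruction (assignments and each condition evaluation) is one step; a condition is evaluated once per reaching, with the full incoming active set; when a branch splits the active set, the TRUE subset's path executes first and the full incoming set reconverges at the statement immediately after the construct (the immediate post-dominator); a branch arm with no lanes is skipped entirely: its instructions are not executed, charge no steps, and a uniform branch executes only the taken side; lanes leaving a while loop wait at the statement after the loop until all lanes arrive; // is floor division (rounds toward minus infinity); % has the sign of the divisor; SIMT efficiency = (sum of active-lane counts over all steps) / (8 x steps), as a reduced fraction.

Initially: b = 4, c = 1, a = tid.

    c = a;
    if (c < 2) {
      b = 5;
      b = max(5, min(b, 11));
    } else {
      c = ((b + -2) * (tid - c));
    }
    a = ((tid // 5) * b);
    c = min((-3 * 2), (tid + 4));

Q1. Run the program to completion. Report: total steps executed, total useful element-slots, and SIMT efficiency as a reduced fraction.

Answer: 7 steps, 42 useful, 3/4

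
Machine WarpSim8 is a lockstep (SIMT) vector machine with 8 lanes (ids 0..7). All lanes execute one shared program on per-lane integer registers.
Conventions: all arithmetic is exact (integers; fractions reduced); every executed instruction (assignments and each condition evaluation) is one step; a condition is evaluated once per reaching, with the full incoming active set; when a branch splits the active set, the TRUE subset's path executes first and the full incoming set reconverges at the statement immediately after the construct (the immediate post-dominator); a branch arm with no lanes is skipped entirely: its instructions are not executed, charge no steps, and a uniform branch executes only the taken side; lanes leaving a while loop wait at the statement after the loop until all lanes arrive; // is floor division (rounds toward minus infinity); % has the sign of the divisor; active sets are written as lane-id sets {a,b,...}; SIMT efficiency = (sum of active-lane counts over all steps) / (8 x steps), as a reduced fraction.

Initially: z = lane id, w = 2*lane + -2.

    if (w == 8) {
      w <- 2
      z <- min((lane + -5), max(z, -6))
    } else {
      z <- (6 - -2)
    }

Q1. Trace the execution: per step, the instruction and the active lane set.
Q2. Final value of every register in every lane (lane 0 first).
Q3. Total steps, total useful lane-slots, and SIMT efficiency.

step 0: eval (w == 8)                {0,1,2,3,4,5,6,7}
step 1: w <- 2                       {5}
step 2: z <- min((lane + -5), max(z, -6)) {5}
step 3: z <- (6 - -2)                {0,1,2,3,4,6,7}

Answer: 4 steps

z: 8,8,8,8,8,0,8,8
w: -2,0,2,4,6,2,10,12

steps = 4; useful = 17; efficiency = 17/32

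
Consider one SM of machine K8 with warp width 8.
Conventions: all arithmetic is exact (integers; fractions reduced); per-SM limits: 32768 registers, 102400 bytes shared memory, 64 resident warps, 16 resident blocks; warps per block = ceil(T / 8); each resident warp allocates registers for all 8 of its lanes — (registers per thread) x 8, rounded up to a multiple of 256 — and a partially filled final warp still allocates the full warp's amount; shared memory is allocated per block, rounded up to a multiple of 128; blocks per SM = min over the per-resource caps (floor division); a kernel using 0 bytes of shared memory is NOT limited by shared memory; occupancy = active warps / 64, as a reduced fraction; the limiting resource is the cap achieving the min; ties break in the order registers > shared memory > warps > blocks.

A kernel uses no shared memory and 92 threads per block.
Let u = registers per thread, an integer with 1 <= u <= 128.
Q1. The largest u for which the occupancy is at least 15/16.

Answer: u = 64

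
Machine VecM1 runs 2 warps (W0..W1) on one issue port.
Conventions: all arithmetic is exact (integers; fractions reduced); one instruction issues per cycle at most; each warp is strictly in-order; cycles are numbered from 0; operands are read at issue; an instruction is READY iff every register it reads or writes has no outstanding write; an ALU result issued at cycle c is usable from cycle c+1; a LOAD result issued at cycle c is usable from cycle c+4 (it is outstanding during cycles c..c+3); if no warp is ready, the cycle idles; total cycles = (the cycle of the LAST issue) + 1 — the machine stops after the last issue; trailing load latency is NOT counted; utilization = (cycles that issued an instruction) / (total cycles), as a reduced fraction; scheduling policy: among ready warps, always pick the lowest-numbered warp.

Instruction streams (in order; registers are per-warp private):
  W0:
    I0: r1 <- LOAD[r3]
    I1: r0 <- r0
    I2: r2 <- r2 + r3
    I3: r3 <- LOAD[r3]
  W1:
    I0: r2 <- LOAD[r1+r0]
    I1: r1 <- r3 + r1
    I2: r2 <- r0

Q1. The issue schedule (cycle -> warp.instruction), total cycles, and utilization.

cycle 0: W0.I0
cycle 1: W0.I1
cycle 2: W0.I2
cycle 3: W0.I3
cycle 4: W1.I0
cycle 5: W1.I1
cycle 6: idle
cycle 7: idle
cycle 8: W1.I2

Answer: 9 cycles, utilization 7/9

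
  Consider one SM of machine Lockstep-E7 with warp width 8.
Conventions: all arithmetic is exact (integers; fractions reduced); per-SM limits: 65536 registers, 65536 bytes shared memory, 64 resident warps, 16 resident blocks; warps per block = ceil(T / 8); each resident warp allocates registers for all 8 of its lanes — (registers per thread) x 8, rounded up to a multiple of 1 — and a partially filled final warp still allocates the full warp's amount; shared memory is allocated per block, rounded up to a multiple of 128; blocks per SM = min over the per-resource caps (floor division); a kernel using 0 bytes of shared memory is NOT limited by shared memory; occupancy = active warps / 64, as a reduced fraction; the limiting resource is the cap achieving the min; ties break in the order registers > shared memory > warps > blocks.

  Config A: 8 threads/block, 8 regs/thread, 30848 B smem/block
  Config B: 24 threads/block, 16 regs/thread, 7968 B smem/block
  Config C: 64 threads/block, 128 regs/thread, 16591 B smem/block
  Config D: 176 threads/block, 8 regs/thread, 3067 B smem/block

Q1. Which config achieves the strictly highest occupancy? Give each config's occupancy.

occupancies: A 1/32, B 3/8, C 3/8, D 11/16

Answer: D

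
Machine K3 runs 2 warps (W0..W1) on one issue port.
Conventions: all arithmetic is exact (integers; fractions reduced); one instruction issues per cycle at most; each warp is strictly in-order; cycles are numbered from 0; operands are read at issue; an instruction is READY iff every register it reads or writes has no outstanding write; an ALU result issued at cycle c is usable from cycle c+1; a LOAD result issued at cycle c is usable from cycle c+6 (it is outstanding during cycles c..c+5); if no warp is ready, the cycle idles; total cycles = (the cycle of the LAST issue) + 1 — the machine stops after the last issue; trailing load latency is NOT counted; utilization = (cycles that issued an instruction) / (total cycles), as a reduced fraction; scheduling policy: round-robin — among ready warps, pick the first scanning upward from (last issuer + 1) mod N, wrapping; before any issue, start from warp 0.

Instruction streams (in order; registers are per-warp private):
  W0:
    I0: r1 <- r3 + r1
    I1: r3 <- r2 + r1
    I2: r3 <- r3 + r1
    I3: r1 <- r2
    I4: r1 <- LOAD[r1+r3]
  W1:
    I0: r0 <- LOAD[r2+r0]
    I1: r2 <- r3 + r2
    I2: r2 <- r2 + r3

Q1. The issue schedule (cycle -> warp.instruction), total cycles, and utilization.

cycle 0: W0.I0
cycle 1: W1.I0
cycle 2: W0.I1
cycle 3: W1.I1
cycle 4: W0.I2
cycle 5: W1.I2
cycle 6: W0.I3
cycle 7: W0.I4

Answer: 8 cycles, utilization 1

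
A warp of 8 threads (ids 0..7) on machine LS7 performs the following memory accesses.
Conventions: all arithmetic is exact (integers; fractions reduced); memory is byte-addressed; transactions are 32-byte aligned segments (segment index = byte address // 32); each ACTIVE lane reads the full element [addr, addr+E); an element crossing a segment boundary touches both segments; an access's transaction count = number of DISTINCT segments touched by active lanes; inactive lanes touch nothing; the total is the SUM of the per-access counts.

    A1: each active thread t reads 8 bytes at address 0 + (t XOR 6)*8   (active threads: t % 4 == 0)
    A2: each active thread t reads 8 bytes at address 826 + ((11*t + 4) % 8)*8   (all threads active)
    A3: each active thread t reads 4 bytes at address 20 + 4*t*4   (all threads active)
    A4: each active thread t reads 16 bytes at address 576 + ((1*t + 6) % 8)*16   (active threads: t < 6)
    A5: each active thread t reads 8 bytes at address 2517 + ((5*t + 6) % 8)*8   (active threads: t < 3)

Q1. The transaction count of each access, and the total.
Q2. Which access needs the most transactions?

A1: 2 transactions
A2: 3 transactions
A3: 5 transactions
A4: 3 transactions
A5: 3 transactions

Answer: 2,3,5,3,3; total 16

Answer: A3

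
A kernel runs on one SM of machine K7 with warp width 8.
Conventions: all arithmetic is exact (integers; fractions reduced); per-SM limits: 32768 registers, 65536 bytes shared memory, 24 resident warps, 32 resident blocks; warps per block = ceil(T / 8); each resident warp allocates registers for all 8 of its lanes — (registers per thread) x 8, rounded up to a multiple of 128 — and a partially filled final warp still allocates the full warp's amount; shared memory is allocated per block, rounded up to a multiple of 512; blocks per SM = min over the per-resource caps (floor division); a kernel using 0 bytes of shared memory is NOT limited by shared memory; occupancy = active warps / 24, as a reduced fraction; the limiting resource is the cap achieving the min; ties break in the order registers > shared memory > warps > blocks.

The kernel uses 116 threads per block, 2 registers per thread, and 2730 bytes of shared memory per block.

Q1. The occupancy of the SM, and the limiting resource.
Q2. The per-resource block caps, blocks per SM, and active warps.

Answer: occupancy 5/8, limited by warps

registers: 17 blocks
shared memory: 21 blocks
warps: 1 block
blocks: 32 blocks

Answer: 1 block, 15 active warps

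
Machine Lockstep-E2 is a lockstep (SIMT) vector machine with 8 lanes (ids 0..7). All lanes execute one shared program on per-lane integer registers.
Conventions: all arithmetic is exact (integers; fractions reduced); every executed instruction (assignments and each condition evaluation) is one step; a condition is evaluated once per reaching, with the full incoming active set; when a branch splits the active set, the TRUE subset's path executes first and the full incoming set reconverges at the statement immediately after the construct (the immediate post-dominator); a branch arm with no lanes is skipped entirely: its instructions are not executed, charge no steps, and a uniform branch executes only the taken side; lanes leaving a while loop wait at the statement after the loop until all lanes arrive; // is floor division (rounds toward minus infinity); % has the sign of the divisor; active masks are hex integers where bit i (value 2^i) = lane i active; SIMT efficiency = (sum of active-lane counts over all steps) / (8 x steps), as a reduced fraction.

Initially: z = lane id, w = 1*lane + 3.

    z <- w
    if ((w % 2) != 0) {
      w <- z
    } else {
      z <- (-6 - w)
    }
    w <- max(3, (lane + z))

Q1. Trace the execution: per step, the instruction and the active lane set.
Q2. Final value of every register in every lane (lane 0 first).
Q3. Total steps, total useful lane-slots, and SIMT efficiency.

step 0: z <- w                       0xff
step 1: eval ((w % 2) != 0)          0xff
step 2: w <- z                       0x55
step 3: z <- (-6 - w)                0xaa
step 4: w <- max(3, (lane + z))      0xff

Answer: 5 steps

z: 3,-10,5,-12,7,-14,9,-16
w: 3,3,7,3,11,3,15,3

steps = 5; useful = 32; efficiency = 32/40 = 4/5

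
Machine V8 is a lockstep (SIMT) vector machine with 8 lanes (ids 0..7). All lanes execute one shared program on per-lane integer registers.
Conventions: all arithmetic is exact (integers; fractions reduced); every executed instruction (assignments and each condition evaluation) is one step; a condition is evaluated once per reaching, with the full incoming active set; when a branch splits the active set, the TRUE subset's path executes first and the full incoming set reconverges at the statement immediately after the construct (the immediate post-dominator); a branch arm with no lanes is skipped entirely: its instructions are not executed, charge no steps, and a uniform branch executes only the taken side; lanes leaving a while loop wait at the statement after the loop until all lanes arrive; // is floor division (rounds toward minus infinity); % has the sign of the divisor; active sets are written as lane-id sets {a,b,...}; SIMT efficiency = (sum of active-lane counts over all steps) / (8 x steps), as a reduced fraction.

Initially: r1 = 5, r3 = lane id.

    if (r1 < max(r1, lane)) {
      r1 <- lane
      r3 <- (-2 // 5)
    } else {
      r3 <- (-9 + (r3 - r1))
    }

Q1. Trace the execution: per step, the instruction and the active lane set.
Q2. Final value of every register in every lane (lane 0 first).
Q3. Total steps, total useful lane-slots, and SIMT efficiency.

step 0: eval (r1 < max(r1, lane))    {0,1,2,3,4,5,6,7}
step 1: r1 <- lane                   {6,7}
step 2: r3 <- (-2 // 5)              {6,7}
step 3: r3 <- (-9 + (r3 - r1))       {0,1,2,3,4,5}

Answer: 4 steps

r1: 5,5,5,5,5,5,6,7
r3: -14,-13,-12,-11,-10,-9,-1,-1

steps = 4; useful = 18; efficiency = 18/32 = 9/16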